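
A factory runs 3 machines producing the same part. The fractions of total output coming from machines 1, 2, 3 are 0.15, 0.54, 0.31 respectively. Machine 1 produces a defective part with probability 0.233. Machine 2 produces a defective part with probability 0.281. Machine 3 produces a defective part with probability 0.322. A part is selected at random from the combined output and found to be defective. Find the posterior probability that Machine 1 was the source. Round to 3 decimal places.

Tabulate prior·likelihood by source: [1] prior 0.15, lik 0.233, product 0.03495; [2] prior 0.54, lik 0.281, product 0.1517; [3] prior 0.31, lik 0.322, product 0.09982.
Normalizing constant = 0.28651; the posterior for Machine 1 is its product over the sum, 0.03495/0.28651 = 0.122.

Posterior probability ≈ 0.122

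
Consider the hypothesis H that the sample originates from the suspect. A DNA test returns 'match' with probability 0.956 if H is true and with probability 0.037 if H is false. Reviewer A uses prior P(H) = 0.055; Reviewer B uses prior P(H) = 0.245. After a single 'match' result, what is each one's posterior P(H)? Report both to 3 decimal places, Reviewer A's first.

Reviewer A: 0.601; Reviewer B: 0.893

The likelihood ratio for a 'match' result is 0.956/0.037 = 25.838.
Reviewer A: prior odds 0.055/0.945 = 0.058201; posterior odds 1.5038; posterior probability 0.601.
Reviewer B: prior odds 0.245/0.755 = 0.32450; posterior odds 8.3845; posterior probability 0.893.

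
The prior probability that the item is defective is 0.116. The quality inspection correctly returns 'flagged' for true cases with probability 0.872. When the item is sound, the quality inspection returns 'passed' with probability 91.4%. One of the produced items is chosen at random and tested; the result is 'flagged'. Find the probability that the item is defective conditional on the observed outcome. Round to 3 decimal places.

P(H | E) ≈ 0.571

Let H be the event that the item is defective. P(H) = 0.116, so P(¬H) = 0.884. With E the 'flagged' result, P(E|H) = 0.872 and P(E|¬H) = 0.086.
P(E) = 0.872·0.116 + 0.086·0.884 = 0.10115 + 0.076024 = 0.17718.
By Bayes' theorem, P(H|E) = 0.10115 / 0.17718 = 0.571.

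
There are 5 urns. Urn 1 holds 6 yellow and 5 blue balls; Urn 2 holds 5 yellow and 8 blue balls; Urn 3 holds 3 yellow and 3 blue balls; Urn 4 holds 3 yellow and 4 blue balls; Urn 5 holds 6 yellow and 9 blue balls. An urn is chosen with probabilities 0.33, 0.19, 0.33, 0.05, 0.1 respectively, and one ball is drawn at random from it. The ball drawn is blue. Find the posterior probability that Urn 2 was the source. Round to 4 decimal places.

Tabulate prior·likelihood by source: [1] prior 0.33, lik 0.4545, product 0.1500; [2] prior 0.19, lik 0.6154, product 0.1169; [3] prior 0.33, lik 0.5, product 0.1650; [4] prior 0.05, lik 0.5714, product 0.02857; [5] prior 0.1, lik 0.6, product 0.06000.
Normalizing constant = 0.52049; the posterior for Urn 2 is its product over the sum, 0.1169/0.52049 = 0.2246.

Posterior probability ≈ 0.2246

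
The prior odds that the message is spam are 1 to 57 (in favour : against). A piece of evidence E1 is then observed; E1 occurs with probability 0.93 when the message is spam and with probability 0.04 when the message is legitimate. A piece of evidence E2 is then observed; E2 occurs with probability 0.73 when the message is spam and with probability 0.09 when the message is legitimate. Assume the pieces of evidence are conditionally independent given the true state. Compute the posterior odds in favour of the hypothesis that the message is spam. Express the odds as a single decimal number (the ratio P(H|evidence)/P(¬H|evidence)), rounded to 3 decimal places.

Prior odds = 1/57 = 0.017544.
Likelihood ratio for E1 = 0.93/0.04 = 23.250.
Likelihood ratio for E2 = 0.73/0.09 = 8.1111.
Posterior odds = prior odds × LR₁ × LR₂ = 3.3085.

Posterior odds ≈ 3.308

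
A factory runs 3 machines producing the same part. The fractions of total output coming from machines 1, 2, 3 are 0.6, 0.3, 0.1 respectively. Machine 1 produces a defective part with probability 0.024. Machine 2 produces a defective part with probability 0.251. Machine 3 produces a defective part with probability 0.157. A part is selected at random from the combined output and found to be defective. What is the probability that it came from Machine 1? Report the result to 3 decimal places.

Posterior probability ≈ 0.137

Tabulate prior·likelihood by source: [1] prior 0.6, lik 0.024, product 0.01440; [2] prior 0.3, lik 0.251, product 0.07530; [3] prior 0.1, lik 0.157, product 0.01570.
Normalizing constant = 0.10540; the posterior for Machine 1 is its product over the sum, 0.01440/0.10540 = 0.137.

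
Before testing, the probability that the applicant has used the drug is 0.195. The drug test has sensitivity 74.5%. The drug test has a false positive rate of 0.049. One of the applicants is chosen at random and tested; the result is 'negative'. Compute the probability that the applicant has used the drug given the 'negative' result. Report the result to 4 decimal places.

Let H be the event that the applicant has used the drug. P(H) = 0.195, so P(¬H) = 0.805. With E the 'negative' result, P(E|H) = 0.255 and P(E|¬H) = 0.951.
P(E) = 0.255·0.195 + 0.951·0.805 = 0.049725 + 0.76555 = 0.81528.
By Bayes' theorem, P(H|E) = 0.049725 / 0.81528 = 0.0610.

P(H | E) ≈ 0.0610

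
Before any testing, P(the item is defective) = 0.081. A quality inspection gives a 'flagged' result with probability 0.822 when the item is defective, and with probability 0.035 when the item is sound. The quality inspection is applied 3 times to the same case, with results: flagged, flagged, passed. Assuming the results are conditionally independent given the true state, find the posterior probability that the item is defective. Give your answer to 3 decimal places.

Posterior P(H) ≈ 0.900

Let H be the event that the item is defective; start with P(H) = 0.081. P('flagged'|H) = 0.822, P('flagged'|¬H) = 0.035.
Update on result 1 ('flagged'): P(H) ← 0.822·0.0810 / (0.822·0.0810 + 0.035·0.9190) = 0.066582/0.098747 = 0.6743.
Update on result 2 ('flagged'): P(H) ← 0.822·0.6743 / (0.822·0.6743 + 0.035·0.3257) = 0.55425/0.56565 = 0.9798.
Update on result 3 ('passed'): P(H) ← 0.178·0.9798 / (0.178·0.9798 + 0.965·0.0202) = 0.17441/0.19386 = 0.8997.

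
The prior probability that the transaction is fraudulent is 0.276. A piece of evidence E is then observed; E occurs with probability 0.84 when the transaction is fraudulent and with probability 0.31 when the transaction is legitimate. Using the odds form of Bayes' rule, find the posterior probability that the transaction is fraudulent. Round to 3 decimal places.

Posterior probability ≈ 0.508

Prior odds = 0.276/(1−0.276) = 0.38122. In log-odds, ln(0.38122) = -0.96439.
Add log likelihood ratio: ln(2.7097) = 0.99683.
Posterior log-odds = 0.032439, so posterior odds = exp(0.032439) = 1.0330. Converting, P(H|E) = 1.0330/2.0330 = 0.508.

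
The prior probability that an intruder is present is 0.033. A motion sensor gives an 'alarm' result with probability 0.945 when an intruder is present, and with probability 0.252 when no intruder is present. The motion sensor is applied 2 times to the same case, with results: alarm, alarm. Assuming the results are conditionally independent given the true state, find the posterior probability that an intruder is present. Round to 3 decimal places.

With H the event that an intruder is present, the joint likelihood of the observed sequence is P(data|H) = 0.945·0.945 = 0.89302 and P(data|¬H) = 0.252·0.252 = 0.063504.
Bayes: P(H|data) = 0.033·0.89302 / (0.033·0.89302 + 0.967·0.063504) = 0.029470/0.090878 = 0.3243.

Posterior P(H) ≈ 0.324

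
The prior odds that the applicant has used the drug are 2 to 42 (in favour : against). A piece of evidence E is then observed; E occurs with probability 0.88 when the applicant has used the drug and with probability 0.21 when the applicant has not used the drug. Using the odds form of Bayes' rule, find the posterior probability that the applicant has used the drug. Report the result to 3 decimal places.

Prior odds = 2/42 = 0.047619.
Likelihood ratio for E = 0.88/0.21 = 4.1905.
Posterior odds = prior odds × LR = 0.19955.
Posterior probability = odds/(1+odds) = 0.19955/1.1995 = 0.166.

Posterior probability ≈ 0.166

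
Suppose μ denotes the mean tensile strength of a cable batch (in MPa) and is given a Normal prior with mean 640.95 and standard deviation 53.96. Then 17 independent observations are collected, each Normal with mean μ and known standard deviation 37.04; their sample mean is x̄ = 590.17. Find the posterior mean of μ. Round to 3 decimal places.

With known σ, the Normal prior is conjugate. Weight on the data is w = (n/σ²)/(n/σ² + 1/τ₀²) = 0.0123910/(0.0123910+0.00034344) = 0.97303.
Posterior mean = w·x̄ + (1−w)·μ₀ = 0.97303·590.17 + 0.026970·640.95 = 591.540.

Posterior mean ≈ 591.540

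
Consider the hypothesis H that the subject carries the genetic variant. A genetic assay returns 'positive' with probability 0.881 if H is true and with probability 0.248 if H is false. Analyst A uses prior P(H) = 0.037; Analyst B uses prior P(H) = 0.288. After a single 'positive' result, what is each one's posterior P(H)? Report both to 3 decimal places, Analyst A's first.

The likelihood ratio for a 'positive' result is 0.881/0.248 = 3.5524.
Analyst A: prior odds 0.037/0.963 = 0.038422; posterior odds 0.13649; posterior probability 0.120.
Analyst B: prior odds 0.288/0.712 = 0.40449; posterior odds 1.4369; posterior probability 0.590.

Analyst A: 0.120; Analyst B: 0.590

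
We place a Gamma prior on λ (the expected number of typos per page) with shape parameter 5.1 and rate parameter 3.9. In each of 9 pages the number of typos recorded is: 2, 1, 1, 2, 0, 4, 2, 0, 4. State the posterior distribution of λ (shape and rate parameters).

Posterior: Gamma(shape=21.1, rate=12.9)

Total count ∑xᵢ = 16 over n = 9 pages.
Gamma is conjugate to the Poisson likelihood: posterior is Gamma(shape = 5.1+16 = 21.1, rate = 3.9+9 = 12.9).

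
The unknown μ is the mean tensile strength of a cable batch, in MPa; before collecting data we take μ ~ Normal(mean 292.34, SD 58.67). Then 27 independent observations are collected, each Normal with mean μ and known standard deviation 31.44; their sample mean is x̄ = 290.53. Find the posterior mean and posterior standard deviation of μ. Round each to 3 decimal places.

Posterior mean ≈ 290.549; posterior SD ≈ 6.019

With known σ, the Normal prior is conjugate. Weight on the data is w = (n/σ²)/(n/σ² + 1/τ₀²) = 0.0273148/(0.0273148+0.00029051) = 0.98948.
Posterior mean = w·x̄ + (1−w)·μ₀ = 0.98948·290.53 + 0.010524·292.34 = 290.549. Posterior variance = 1/(0.0273148+0.00029051) = 36.2249, so SD = 6.019.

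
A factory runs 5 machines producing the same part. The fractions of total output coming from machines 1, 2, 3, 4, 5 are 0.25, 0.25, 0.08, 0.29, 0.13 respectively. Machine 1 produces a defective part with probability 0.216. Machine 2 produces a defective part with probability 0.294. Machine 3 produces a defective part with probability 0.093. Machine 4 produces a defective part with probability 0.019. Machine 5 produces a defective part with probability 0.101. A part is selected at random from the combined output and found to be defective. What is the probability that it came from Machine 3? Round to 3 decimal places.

Posterior probability ≈ 0.048

P(defective|M1) = 0.216; P(defective|M2) = 0.294; P(defective|M3) = 0.093; P(defective|M4) = 0.019; P(defective|M5) = 0.101.
Prior × likelihood for each source: 0.25·0.216=0.05400, 0.25·0.294=0.07350, 0.08·0.093=0.007440, 0.29·0.019=0.005510, 0.13·0.101=0.01313. Summing gives P(defective) = 0.15358.
P(Machine 3 | defective) = 0.007440 / 0.15358 = 0.048.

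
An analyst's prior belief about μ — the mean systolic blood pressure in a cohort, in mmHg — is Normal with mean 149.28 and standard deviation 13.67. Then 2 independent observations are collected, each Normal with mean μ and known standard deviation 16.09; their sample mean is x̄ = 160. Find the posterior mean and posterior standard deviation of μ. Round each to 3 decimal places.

Posterior mean ≈ 155.613; posterior SD ≈ 8.745

With known σ, the Normal prior is conjugate. Weight on the data is w = (n/σ²)/(n/σ² + 1/τ₀²) = 0.00772535/(0.00772535+0.00535135) = 0.59077.
Posterior mean = w·x̄ + (1−w)·μ₀ = 0.59077·160 + 0.40923·149.28 = 155.613. Posterior variance = 1/(0.00772535+0.00535135) = 76.4719, so SD = 8.745.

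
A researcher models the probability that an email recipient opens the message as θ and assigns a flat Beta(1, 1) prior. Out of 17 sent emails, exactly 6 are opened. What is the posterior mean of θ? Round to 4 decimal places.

Observing 6 successes and 11 failures updates Beta(1, 1) by adding the success and failure counts to the two shape parameters: α = 1+6 = 7, β = 1+11 = 12.
E[θ | data] = 7/(7+12) = 0.3684.

Posterior mean ≈ 0.3684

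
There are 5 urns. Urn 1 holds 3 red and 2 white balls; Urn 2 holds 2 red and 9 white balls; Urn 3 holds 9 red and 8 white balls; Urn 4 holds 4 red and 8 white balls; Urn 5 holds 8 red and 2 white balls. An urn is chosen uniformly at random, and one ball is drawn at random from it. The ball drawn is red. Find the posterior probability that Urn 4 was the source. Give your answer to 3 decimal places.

Tabulate prior·likelihood by source: [1] prior 0.2, lik 0.6, product 0.1200; [2] prior 0.2, lik 0.1818, product 0.03636; [3] prior 0.2, lik 0.5294, product 0.1059; [4] prior 0.2, lik 0.3333, product 0.06667; [5] prior 0.2, lik 0.8, product 0.1600.
Normalizing constant = 0.48891; the posterior for Urn 4 is its product over the sum, 0.06667/0.48891 = 0.136.

Posterior probability ≈ 0.136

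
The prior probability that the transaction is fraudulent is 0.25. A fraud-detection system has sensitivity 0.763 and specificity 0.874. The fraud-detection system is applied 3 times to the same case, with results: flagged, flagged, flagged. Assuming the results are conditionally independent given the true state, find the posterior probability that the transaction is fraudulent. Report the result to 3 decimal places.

Posterior P(H) ≈ 0.987

Let H be the event that the transaction is fraudulent; start with P(H) = 0.25. P('flagged'|H) = 0.763, P('flagged'|¬H) = 0.126.
Update on result 1 ('flagged'): P(H) ← 0.763·0.2500 / (0.763·0.2500 + 0.126·0.7500) = 0.19075/0.28525 = 0.6687.
Update on result 2 ('flagged'): P(H) ← 0.763·0.6687 / (0.763·0.6687 + 0.126·0.3313) = 0.51023/0.55197 = 0.9244.
Update on result 3 ('flagged'): P(H) ← 0.763·0.9244 / (0.763·0.9244 + 0.126·0.0756) = 0.70530/0.71483 = 0.9867.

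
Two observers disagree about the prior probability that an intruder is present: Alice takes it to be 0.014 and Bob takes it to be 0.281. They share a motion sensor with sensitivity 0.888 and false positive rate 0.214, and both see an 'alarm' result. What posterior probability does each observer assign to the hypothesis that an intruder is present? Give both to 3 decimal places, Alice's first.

The likelihood ratio for an 'alarm' result is 0.888/0.214 = 4.1495.
Alice: prior odds 0.014/0.986 = 0.014199; posterior odds 0.058918; posterior probability 0.056.
Bob: prior odds 0.281/0.719 = 0.39082; posterior odds 1.6217; posterior probability 0.619.

Alice: 0.056; Bob: 0.619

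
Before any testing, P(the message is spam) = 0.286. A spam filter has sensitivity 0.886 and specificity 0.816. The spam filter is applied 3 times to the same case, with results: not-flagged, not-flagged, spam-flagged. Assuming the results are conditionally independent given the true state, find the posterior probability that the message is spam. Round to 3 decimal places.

Posterior P(H) ≈ 0.036

Let H be the event that the message is spam; start with P(H) = 0.286. P('spam-flagged'|H) = 0.886, P('spam-flagged'|¬H) = 0.184.
Update on result 1 ('not-flagged'): P(H) ← 0.114·0.2860 / (0.114·0.2860 + 0.816·0.7140) = 0.032604/0.61523 = 0.0530.
Update on result 2 ('not-flagged'): P(H) ← 0.114·0.0530 / (0.114·0.0530 + 0.816·0.9470) = 0.0060414/0.77880 = 0.0078.
Update on result 3 ('spam-flagged'): P(H) ← 0.886·0.0078 / (0.886·0.0078 + 0.184·0.9922) = 0.0068730/0.18945 = 0.0363.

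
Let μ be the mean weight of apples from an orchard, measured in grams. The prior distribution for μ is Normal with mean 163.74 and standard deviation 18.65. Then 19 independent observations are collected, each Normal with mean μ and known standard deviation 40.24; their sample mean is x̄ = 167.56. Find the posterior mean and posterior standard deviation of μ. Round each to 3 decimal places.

Posterior mean ≈ 166.808; posterior SD ≈ 8.274

With known σ, the Normal prior is conjugate. Weight on the data is w = (n/σ²)/(n/σ² + 1/τ₀²) = 0.0117338/(0.0117338+0.00287503) = 0.80320.
Posterior mean = w·x̄ + (1−w)·μ₀ = 0.80320·167.56 + 0.19680·163.74 = 166.808. Posterior variance = 1/(0.0117338+0.00287503) = 68.4519, so SD = 8.274.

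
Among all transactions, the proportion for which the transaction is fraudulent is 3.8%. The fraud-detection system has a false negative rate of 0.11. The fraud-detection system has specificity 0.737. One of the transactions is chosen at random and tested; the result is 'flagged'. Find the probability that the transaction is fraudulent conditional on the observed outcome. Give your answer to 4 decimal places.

Write H for 'the transaction is fraudulent'. Prior odds H:¬H = 0.038/0.962 = 0.039501. For the 'flagged' outcome, the likelihood ratio is 0.89/0.263 = 3.3840.
Posterior odds = 0.039501 × 3.3840 = 0.13367, so P(H|E) = 0.13367/(1+0.13367) = 0.1179.

P(H | E) ≈ 0.1179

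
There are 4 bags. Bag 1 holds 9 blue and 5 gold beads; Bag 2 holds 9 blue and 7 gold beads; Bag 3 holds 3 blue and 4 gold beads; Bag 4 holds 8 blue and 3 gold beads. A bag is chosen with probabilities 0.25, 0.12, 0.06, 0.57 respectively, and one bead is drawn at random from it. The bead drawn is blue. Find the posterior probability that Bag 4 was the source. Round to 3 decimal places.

Tabulate prior·likelihood by source: [1] prior 0.25, lik 0.6429, product 0.1607; [2] prior 0.12, lik 0.5625, product 0.06750; [3] prior 0.06, lik 0.4286, product 0.02571; [4] prior 0.57, lik 0.7273, product 0.4145.
Normalizing constant = 0.66847; the posterior for Bag 4 is its product over the sum, 0.4145/0.66847 = 0.620.

Posterior probability ≈ 0.620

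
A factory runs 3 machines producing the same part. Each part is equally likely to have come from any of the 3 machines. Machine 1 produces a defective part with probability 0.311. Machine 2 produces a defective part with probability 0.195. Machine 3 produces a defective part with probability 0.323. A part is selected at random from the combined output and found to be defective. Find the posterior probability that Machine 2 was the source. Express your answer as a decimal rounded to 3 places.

Posterior probability ≈ 0.235

Tabulate prior·likelihood by source: [1] prior 0.333333, lik 0.311, product 0.1037; [2] prior 0.333333, lik 0.195, product 0.06500; [3] prior 0.333333, lik 0.323, product 0.1077.
Normalizing constant = 0.27633; the posterior for Machine 2 is its product over the sum, 0.06500/0.27633 = 0.235.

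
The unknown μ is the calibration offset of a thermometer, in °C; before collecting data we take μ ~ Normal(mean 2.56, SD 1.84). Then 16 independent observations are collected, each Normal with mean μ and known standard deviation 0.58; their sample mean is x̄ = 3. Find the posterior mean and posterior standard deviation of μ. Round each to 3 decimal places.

Prior precision 1/τ₀² = 1/1.84² = 0.295369; data precision n/σ² = 16/0.58² = 47.5624.
Posterior precision = 0.295369 + 47.5624 = 47.8578, giving posterior SD = 1/√47.8578 = 0.145.
Posterior mean = (0.295369·2.56 + 47.5624·3) / 47.8578 = 2.997.

Posterior mean ≈ 2.997; posterior SD ≈ 0.145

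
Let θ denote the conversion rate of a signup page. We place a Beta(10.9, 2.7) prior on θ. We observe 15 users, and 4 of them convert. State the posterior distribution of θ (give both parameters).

Observing 4 successes and 11 failures updates Beta(10.9, 2.7) by adding the success and failure counts to the two shape parameters: α = 10.9+4 = 14.9, β = 2.7+11 = 13.7.

Posterior: Beta(14.9, 13.7)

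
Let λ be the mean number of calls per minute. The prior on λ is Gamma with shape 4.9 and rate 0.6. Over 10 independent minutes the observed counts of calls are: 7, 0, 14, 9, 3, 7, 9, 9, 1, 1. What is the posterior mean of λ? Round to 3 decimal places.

Posterior mean ≈ 6.123

Total count ∑xᵢ = 60 over n = 10 minutes.
Gamma is conjugate to the Poisson likelihood: posterior is Gamma(shape = 4.9+60 = 64.9, rate = 0.6+10 = 10.6).
Posterior mean = shape/rate = 64.9/10.6 = 6.123.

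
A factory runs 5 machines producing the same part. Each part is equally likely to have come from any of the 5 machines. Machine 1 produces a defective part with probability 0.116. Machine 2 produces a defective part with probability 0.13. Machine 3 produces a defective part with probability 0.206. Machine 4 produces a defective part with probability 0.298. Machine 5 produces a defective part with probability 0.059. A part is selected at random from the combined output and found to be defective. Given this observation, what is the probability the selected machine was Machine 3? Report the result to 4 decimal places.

Tabulate prior·likelihood by source: [1] prior 0.2, lik 0.116, product 0.02320; [2] prior 0.2, lik 0.13, product 0.02600; [3] prior 0.2, lik 0.206, product 0.04120; [4] prior 0.2, lik 0.298, product 0.05960; [5] prior 0.2, lik 0.059, product 0.01180.
Normalizing constant = 0.16180; the posterior for Machine 3 is its product over the sum, 0.04120/0.16180 = 0.2546.

Posterior probability ≈ 0.2546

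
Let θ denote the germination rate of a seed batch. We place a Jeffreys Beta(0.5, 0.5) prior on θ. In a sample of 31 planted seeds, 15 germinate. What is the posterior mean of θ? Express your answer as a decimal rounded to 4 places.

Posterior mean ≈ 0.4844

The binomial likelihood is conjugate to the Beta prior: with 15 successes and 16 failures, the posterior is Beta(0.5+15, 0.5+16) = Beta(15.5, 16.5).
E[θ | data] = 15.5/(15.5+16.5) = 0.4844.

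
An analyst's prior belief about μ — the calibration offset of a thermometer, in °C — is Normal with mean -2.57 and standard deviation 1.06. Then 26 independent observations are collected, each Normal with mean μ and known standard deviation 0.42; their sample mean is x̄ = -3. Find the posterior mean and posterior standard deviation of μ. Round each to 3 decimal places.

Prior precision 1/τ₀² = 1/1.06² = 0.889996; data precision n/σ² = 26/0.42² = 147.392.
Posterior precision = 0.889996 + 147.392 = 148.282, giving posterior SD = 1/√148.282 = 0.082.
Posterior mean = (0.889996·-2.57 + 147.392·-3) / 148.282 = -2.997.

Posterior mean ≈ -2.997; posterior SD ≈ 0.082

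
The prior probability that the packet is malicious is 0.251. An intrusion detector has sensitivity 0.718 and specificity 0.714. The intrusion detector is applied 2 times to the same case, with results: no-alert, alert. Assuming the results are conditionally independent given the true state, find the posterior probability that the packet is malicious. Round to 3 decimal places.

Posterior P(H) ≈ 0.249

Let H be the event that the packet is malicious; start with P(H) = 0.251. P('alert'|H) = 0.718, P('alert'|¬H) = 0.286.
Update on result 1 ('no-alert'): P(H) ← 0.282·0.2510 / (0.282·0.2510 + 0.714·0.7490) = 0.070782/0.60557 = 0.1169.
Update on result 2 ('alert'): P(H) ← 0.718·0.1169 / (0.718·0.1169 + 0.286·0.8831) = 0.083924/0.33649 = 0.2494.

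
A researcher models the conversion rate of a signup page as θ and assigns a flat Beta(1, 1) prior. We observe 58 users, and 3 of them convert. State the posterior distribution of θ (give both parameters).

Observing 3 successes and 55 failures updates Beta(1, 1) by adding the success and failure counts to the two shape parameters: α = 1+3 = 4, β = 1+55 = 56.

Posterior: Beta(4, 56)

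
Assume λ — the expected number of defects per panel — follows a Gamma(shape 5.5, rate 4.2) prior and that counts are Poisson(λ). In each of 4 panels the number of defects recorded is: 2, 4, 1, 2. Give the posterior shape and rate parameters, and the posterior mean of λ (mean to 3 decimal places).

The Poisson likelihood adds the total count to the shape and the number of exposure periods to the rate. Here ∑xᵢ = 9 and n = 4, so shape 5.5→14.5 and rate 4.2→8.2.
E[λ | data] = 14.5/8.2 = 1.768.

Posterior: Gamma(shape=14.5, rate=8.2); mean ≈ 1.768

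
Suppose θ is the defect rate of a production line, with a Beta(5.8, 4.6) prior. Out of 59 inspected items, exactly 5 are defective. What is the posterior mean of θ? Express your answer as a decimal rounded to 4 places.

The binomial likelihood is conjugate to the Beta prior: with 5 successes and 54 failures, the posterior is Beta(5.8+5, 4.6+54) = Beta(10.8, 58.6).
Posterior mean = α/(α+β) = 10.8/69.4 = 0.1556.

Posterior mean ≈ 0.1556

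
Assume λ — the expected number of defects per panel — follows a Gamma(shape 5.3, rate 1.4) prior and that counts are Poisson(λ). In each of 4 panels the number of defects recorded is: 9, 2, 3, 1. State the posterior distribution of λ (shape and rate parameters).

Total count ∑xᵢ = 15 over n = 4 panels.
Gamma is conjugate to the Poisson likelihood: posterior is Gamma(shape = 5.3+15 = 20.3, rate = 1.4+4 = 5.4).

Posterior: Gamma(shape=20.3, rate=5.4)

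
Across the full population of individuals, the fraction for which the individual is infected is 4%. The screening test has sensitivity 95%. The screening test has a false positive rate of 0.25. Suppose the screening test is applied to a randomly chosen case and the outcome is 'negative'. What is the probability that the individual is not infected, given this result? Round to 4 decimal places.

P(¬H | E) ≈ 0.9972

Let H be the event that the individual is infected. P(H) = 0.04, so P(¬H) = 0.96. With E the 'negative' result, P(E|H) = 0.05 and P(E|¬H) = 0.75.
P(E) = 0.05·0.04 + 0.75·0.96 = 0.0020000 + 0.72000 = 0.72200.
By Bayes' theorem, P(H|E) = 0.0020000 / 0.72200 = 0.0028. Hence P(¬H|E) = 1 − 0.0028 = 0.9972.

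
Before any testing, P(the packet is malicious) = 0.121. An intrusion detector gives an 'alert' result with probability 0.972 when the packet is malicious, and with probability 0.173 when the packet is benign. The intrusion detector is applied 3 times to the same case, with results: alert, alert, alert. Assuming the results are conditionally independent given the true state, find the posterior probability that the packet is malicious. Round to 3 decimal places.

With H the event that the packet is malicious, the joint likelihood of the observed sequence is P(data|H) = 0.972·0.972·0.972 = 0.91833 and P(data|¬H) = 0.173·0.173·0.173 = 0.0051777.
Bayes: P(H|data) = 0.121·0.91833 / (0.121·0.91833 + 0.879·0.0051777) = 0.11112/0.11567 = 0.9607.

Posterior P(H) ≈ 0.961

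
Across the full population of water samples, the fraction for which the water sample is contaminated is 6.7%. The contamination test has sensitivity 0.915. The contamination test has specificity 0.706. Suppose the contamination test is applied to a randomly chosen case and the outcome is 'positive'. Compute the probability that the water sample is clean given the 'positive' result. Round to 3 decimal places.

Let H be the event that the water sample is contaminated. P(H) = 0.067, so P(¬H) = 0.933. With E the 'positive' result, P(E|H) = 0.915 and P(E|¬H) = 0.294.
P(E) = 0.915·0.067 + 0.294·0.933 = 0.061305 + 0.27430 = 0.33561.
By Bayes' theorem, P(H|E) = 0.061305 / 0.33561 = 0.183. Hence P(¬H|E) = 1 − 0.183 = 0.817.

P(¬H | E) ≈ 0.817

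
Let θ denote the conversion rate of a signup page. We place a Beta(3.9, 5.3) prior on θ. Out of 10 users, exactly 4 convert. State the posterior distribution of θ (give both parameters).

Posterior: Beta(7.9, 11.3)

The binomial likelihood is conjugate to the Beta prior: with 4 successes and 6 failures, the posterior is Beta(3.9+4, 5.3+6) = Beta(7.9, 11.3).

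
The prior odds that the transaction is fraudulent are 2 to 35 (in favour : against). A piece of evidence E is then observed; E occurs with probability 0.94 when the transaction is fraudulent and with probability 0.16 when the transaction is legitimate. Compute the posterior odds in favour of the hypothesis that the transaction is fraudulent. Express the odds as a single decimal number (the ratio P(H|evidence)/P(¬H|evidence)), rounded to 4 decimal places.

Prior odds = 2/35 = 0.057143.
Likelihood ratio for E = 0.94/0.16 = 5.8750.
Posterior odds = prior odds × LR = 0.33571.

Posterior odds ≈ 0.3357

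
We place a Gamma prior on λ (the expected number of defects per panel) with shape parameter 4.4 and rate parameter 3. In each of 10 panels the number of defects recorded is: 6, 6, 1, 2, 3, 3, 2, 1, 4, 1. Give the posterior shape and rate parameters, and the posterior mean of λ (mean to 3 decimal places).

Posterior: Gamma(shape=33.4, rate=13); mean ≈ 2.569

The Poisson likelihood adds the total count to the shape and the number of exposure periods to the rate. Here ∑xᵢ = 29 and n = 10, so shape 4.4→33.4 and rate 3→13.
Posterior mean = shape/rate = 33.4/13 = 2.569.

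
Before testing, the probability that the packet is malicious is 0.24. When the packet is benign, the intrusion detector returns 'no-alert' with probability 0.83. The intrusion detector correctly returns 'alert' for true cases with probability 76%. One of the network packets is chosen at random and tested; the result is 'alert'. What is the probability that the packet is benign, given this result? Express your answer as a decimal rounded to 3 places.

Write H for 'the packet is malicious'. Prior odds H:¬H = 0.24/0.76 = 0.31579. For the 'alert' outcome, the likelihood ratio is 0.76/0.17 = 4.4706.
Posterior odds = 0.31579 × 4.4706 = 1.4118, so P(H|E) = 1.4118/(1+1.4118) = 0.585. Then P(¬H|E) = 1 − 0.585 = 0.415.

P(¬H | E) ≈ 0.415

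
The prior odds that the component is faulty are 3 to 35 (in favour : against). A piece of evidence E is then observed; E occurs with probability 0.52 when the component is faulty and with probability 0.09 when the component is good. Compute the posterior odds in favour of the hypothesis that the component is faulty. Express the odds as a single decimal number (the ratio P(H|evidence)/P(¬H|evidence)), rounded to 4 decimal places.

Posterior odds ≈ 0.4952

Prior odds = 3/35 = 0.085714.
Likelihood ratio for E = 0.52/0.09 = 5.7778.
Posterior odds = prior odds × LR = 0.49524.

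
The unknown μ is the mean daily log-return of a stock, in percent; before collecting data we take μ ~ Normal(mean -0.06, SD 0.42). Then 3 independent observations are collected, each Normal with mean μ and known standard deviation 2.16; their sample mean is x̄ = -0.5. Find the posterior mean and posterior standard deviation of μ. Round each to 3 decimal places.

Prior precision 1/τ₀² = 1/0.42² = 5.66893; data precision n/σ² = 3/2.16² = 0.643004.
Posterior precision = 5.66893 + 0.643004 = 6.31194, giving posterior SD = 1/√6.31194 = 0.398.
Posterior mean = (5.66893·-0.06 + 0.643004·-0.5) / 6.31194 = -0.105.

Posterior mean ≈ -0.105; posterior SD ≈ 0.398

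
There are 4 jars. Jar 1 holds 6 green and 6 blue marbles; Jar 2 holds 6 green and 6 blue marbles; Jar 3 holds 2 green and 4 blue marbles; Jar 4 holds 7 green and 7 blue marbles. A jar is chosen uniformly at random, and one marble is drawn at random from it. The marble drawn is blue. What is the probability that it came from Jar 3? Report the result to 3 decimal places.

Posterior probability ≈ 0.308

Tabulate prior·likelihood by source: [1] prior 0.25, lik 0.5, product 0.1250; [2] prior 0.25, lik 0.5, product 0.1250; [3] prior 0.25, lik 0.6667, product 0.1667; [4] prior 0.25, lik 0.5, product 0.1250.
Normalizing constant = 0.54167; the posterior for Jar 3 is its product over the sum, 0.1667/0.54167 = 0.308.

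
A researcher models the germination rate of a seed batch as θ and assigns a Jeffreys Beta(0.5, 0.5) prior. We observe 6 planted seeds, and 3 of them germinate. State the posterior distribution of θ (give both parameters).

Posterior: Beta(3.5, 3.5)

Observing 3 successes and 3 failures updates Beta(0.5, 0.5) by adding the success and failure counts to the two shape parameters: α = 0.5+3 = 3.5, β = 0.5+3 = 3.5.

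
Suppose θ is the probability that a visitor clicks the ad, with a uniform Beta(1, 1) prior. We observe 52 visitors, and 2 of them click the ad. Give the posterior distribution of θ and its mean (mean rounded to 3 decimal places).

Observing 2 successes and 50 failures updates Beta(1, 1) by adding the success and failure counts to the two shape parameters: α = 1+2 = 3, β = 1+50 = 51.
Posterior mean = α/(α+β) = 3/54 = 0.056.

Posterior: Beta(3, 51); mean ≈ 0.056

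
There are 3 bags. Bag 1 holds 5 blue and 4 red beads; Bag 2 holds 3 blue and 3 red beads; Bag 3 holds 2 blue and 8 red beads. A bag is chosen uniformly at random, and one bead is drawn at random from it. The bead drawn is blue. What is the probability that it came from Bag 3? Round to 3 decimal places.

Posterior probability ≈ 0.159

Tabulate prior·likelihood by source: [1] prior 0.333333, lik 0.5556, product 0.1852; [2] prior 0.333333, lik 0.5, product 0.1667; [3] prior 0.333333, lik 0.2, product 0.06667.
Normalizing constant = 0.41852; the posterior for Bag 3 is its product over the sum, 0.06667/0.41852 = 0.159.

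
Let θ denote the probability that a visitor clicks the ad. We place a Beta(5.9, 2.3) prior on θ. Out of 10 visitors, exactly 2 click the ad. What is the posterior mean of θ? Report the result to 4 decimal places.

Posterior mean ≈ 0.4341

Observing 2 successes and 8 failures updates Beta(5.9, 2.3) by adding the success and failure counts to the two shape parameters: α = 5.9+2 = 7.9, β = 2.3+8 = 10.3.
E[θ | data] = 7.9/(7.9+10.3) = 0.4341.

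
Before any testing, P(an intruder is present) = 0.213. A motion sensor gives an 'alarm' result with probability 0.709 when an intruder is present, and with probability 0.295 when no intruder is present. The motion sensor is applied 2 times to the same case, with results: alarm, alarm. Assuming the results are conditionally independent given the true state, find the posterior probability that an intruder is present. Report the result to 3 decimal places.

Posterior P(H) ≈ 0.610

Let H be the event that an intruder is present; start with P(H) = 0.213. P('alarm'|H) = 0.709, P('alarm'|¬H) = 0.295.
Update on result 1 ('alarm'): P(H) ← 0.709·0.2130 / (0.709·0.2130 + 0.295·0.7870) = 0.15102/0.38318 = 0.3941.
Update on result 2 ('alarm'): P(H) ← 0.709·0.3941 / (0.709·0.3941 + 0.295·0.6059) = 0.27943/0.45816 = 0.6099.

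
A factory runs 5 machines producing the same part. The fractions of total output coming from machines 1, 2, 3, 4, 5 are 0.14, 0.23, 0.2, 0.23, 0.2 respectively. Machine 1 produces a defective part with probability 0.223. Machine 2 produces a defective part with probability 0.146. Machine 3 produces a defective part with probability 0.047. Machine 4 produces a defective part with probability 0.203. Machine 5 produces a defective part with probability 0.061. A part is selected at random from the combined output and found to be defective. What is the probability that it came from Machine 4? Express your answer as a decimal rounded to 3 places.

Posterior probability ≈ 0.351

P(defective|M1) = 0.223; P(defective|M2) = 0.146; P(defective|M3) = 0.047; P(defective|M4) = 0.203; P(defective|M5) = 0.061.
Prior × likelihood for each source: 0.14·0.223=0.03122, 0.23·0.146=0.03358, 0.2·0.047=0.009400, 0.23·0.203=0.04669, 0.2·0.061=0.01220. Summing gives P(defective) = 0.13309.
P(Machine 4 | defective) = 0.04669 / 0.13309 = 0.351.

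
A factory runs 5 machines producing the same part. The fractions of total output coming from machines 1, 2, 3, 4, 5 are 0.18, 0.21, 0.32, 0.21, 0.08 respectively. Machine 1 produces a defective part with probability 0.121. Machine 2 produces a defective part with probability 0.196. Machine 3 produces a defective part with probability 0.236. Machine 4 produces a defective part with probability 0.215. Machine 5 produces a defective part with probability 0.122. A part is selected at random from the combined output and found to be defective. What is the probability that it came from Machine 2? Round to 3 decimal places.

P(defective|M1) = 0.121; P(defective|M2) = 0.196; P(defective|M3) = 0.236; P(defective|M4) = 0.215; P(defective|M5) = 0.122.
Prior × likelihood for each source: 0.18·0.121=0.02178, 0.21·0.196=0.04116, 0.32·0.236=0.07552, 0.21·0.215=0.04515, 0.08·0.122=0.009760. Summing gives P(defective) = 0.19337.
P(Machine 2 | defective) = 0.04116 / 0.19337 = 0.213.

Posterior probability ≈ 0.213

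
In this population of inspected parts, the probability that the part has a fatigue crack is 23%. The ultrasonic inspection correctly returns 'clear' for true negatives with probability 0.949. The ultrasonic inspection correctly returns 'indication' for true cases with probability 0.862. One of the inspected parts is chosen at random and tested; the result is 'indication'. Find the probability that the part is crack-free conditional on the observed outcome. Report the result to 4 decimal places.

Write H for 'the part has a fatigue crack'. Prior odds H:¬H = 0.23/0.77 = 0.29870. For the 'indication' outcome, the likelihood ratio is 0.862/0.051 = 16.902.
Posterior odds = 0.29870 × 16.902 = 5.0486, so P(H|E) = 5.0486/(1+5.0486) = 0.8347. Then P(¬H|E) = 1 − 0.8347 = 0.1653.

P(¬H | E) ≈ 0.1653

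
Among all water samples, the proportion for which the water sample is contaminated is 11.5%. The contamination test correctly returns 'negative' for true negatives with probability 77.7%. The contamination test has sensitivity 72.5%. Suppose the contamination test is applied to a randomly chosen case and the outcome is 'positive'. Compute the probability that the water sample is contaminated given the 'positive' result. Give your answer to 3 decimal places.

Write H for 'the water sample is contaminated'. Prior odds H:¬H = 0.115/0.885 = 0.12994. For the 'positive' outcome, the likelihood ratio is 0.725/0.223 = 3.2511.
Posterior odds = 0.12994 × 3.2511 = 0.42246, so P(H|E) = 0.42246/(1+0.42246) = 0.297.

P(H | E) ≈ 0.297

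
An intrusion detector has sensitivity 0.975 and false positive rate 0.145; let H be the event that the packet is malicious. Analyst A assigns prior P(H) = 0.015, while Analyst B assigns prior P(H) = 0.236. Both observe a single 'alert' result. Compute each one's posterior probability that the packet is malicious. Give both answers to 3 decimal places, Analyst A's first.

The likelihood ratio for an 'alert' result is 0.975/0.145 = 6.7241.
Analyst A: prior odds 0.015/0.985 = 0.015228; posterior odds 0.10240; posterior probability 0.093.
Analyst B: prior odds 0.236/0.764 = 0.30890; posterior odds 2.0771; posterior probability 0.675.

Analyst A: 0.093; Analyst B: 0.675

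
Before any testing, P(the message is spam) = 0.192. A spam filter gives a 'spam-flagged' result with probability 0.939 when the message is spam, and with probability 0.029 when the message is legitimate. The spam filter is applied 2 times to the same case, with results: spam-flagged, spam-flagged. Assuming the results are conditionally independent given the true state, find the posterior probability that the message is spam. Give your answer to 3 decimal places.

With H the event that the message is spam, the joint likelihood of the observed sequence is P(data|H) = 0.939·0.939 = 0.88172 and P(data|¬H) = 0.029·0.029 = 0.00084100.
Bayes: P(H|data) = 0.192·0.88172 / (0.192·0.88172 + 0.808·0.00084100) = 0.16929/0.16997 = 0.9960.

Posterior P(H) ≈ 0.996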